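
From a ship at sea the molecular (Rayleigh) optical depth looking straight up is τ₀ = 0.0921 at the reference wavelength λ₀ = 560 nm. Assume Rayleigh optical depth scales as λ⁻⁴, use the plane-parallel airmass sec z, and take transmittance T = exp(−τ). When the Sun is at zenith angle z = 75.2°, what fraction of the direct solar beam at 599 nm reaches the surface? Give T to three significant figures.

0.759

sec 75.2° = 3.9147.
τ = 0.0921 × (560/599)⁴ × 3.9147 = 0.0921 × 0.7639 × 3.9147 = 0.2754.
T = exp(−0.2754) = 0.7592.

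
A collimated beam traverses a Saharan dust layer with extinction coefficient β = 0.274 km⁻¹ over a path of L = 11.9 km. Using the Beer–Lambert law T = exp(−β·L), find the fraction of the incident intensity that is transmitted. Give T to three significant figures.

τ = β·L = 0.274 × 11.9 = 3.2606.
T = exp(−3.2606) = 0.0384.

0.0384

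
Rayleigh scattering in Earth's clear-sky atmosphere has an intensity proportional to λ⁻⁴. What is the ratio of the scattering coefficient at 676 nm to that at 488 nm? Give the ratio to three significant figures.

0.272

Rayleigh scattering ∝ λ⁻⁴, so the ratio of coefficients is the inverse fourth power of the wavelength ratio.
σ(676)/σ(488) = (488/676)⁴ = (0.7219)⁴ = 0.2716.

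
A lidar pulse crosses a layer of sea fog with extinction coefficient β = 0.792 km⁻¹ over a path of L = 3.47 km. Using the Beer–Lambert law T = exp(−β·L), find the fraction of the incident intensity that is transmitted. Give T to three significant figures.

0.0640

τ = β·L = 0.792 × 3.47 = 2.7482.
T = exp(−2.7482) = 0.0640.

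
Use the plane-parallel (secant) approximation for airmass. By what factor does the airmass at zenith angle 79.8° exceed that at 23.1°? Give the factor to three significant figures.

5.19

X(79.8°)/X(23.1°) = sec 79.8° / sec 23.1° = cos 23.1° / cos 79.8° = 0.9198/0.1771 = 5.1942.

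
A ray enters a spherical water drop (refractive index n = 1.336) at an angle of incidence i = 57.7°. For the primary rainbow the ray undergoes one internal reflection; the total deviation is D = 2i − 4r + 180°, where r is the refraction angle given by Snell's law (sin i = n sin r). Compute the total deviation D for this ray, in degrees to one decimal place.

138.4°

sin r = sin 57.7° / 1.336 = 0.8453/1.336 = 0.6327; r = 39.25°.
D = 2·57.7° − 4·39.25° + 180° = 115.40° − 156.99° + 180° = 138.41°.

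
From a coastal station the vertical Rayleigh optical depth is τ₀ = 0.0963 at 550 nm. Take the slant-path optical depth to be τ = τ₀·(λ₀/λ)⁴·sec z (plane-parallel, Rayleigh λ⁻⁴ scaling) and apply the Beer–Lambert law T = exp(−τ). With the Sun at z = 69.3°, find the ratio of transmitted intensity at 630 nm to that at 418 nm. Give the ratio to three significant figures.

Airmass: sec 69.3° = 2.8291.
τ(630 nm) = 0.0963 × (550/630)⁴ × 2.8291 = 0.0963 × 0.5809 × 2.8291 = 0.1583.
τ(418 nm) = 0.0963 × (550/418)⁴ × 2.8291 = 0.0963 × 2.9974 × 2.8291 = 0.8166.
T(630)/T(418) = exp(τ_B − τ_A) = exp(0.6584) = 1.9316.

1.93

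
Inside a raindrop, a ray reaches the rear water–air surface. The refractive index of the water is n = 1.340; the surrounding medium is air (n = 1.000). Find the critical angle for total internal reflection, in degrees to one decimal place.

sin θ_c = n_air / n = 1.000 / 1.340 = 0.7463.
θ_c = arcsin(0.7463) = 48.27°.

48.3°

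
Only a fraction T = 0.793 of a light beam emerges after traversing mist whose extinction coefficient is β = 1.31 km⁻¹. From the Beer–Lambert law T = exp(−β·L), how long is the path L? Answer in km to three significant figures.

0.177 km

Beer–Lambert: T = exp(−βL) ⇒ L = −ln(T)/β = −ln(0.793)/1.31 = 0.2319/1.31 = 0.177 km.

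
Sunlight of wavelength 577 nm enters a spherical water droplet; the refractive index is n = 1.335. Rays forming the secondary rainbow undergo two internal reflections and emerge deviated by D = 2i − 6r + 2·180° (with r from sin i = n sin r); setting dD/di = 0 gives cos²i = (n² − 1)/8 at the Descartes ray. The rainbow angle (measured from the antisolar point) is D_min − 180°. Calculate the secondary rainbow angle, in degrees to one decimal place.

cos²i = (1.78222 − 1)/8 = 0.09778; i = arccos(0.31269) = 71.778°.
sin r = sin 71.778°/1.335 = 0.71150; r = 45.357°.
D_min = 2·71.778° − 6·45.357° + 360° = 231.414°.
Rainbow angle = D_min − 180° = 51.414°.

51.4°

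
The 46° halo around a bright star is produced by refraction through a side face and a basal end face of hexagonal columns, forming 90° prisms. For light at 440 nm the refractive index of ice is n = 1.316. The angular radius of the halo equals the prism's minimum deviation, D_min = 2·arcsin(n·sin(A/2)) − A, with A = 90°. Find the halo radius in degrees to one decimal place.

47.0°

n·sin(A/2) = 1.316 × sin 45° = 1.316 × 0.7071 = 0.9306.
D_min = 2·arcsin(0.9306) − 90° = 2 × 68.521° − 90° = 47.042°.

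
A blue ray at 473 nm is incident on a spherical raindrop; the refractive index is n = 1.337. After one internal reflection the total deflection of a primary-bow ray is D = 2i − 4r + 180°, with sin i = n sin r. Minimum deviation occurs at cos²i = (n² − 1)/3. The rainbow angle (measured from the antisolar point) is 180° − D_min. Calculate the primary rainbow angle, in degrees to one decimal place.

41.5°

cos²i = (1.78757 − 1)/3 = 0.26252; i = arccos(0.51237) = 59.178°.
sin r = sin 59.178°/1.337 = 0.64231; r = 39.964°.
D_min = 2·59.178° − 4·39.964° + 180° = 138.500°.
Rainbow angle = 180° − D_min = 41.500°.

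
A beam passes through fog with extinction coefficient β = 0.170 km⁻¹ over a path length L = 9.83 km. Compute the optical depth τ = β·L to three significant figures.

τ = β·L = 0.170 × 9.83 = 1.6711.

1.67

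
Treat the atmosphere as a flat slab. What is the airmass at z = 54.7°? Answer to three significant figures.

1.73

X = sec z = 1/cos 54.7° = 1/0.5779 = 1.7305.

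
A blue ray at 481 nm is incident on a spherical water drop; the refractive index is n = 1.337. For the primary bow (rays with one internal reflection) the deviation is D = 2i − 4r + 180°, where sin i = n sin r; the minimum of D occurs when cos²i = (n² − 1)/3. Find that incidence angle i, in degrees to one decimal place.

59.2°

cos²i = (1.337² − 1)/3 = (1.78757 − 1)/3 = 0.26252.
cos i = 0.51237, so i = 59.178°.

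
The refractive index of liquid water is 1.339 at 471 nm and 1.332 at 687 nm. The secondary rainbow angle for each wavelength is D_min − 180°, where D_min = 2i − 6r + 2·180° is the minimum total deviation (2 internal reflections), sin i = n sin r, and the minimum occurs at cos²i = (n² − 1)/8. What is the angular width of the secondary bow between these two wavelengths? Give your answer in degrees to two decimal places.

1.82°

At 471 nm (n = 1.339): cos²i = 0.09912 → i = 71.650°, r = 45.141°, D_min = 232.451°, rainbow angle = 52.451°.
At 687 nm (n = 1.332): cos²i = 0.09678 → i = 71.875°, r = 45.520°, D_min = 230.628°, rainbow angle = 50.628°.
Angular width = |52.451° − 50.628°| = 1.823°.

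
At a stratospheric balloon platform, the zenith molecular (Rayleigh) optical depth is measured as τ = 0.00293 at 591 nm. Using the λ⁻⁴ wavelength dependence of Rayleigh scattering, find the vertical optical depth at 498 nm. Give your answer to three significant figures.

0.00581

τ(498 nm) = τ(591 nm) × (591/498)⁴ = 0.00293 × (1.1867)⁴ = 0.00293 × 1.9835 = 0.0058.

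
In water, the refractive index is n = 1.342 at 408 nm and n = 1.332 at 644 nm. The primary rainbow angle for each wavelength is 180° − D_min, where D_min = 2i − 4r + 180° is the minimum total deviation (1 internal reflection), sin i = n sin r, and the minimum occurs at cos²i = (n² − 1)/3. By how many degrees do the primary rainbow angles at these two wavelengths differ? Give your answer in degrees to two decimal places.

At 408 nm (n = 1.342): cos²i = 0.26699 → i = 58.888°, r = 39.641°, D_min = 139.213°, rainbow angle = 40.787°.
At 644 nm (n = 1.332): cos²i = 0.25807 → i = 59.469°, r = 40.290°, D_min = 137.776°, rainbow angle = 42.224°.
Angular width = |40.787° − 42.224°| = 1.437°.

1.44°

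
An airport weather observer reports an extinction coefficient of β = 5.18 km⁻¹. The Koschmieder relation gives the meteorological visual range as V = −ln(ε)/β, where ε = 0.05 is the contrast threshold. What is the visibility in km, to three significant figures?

0.578 km

V = −ln(0.05) / 5.18 = 2.996 / 5.18 = 0.5783 km.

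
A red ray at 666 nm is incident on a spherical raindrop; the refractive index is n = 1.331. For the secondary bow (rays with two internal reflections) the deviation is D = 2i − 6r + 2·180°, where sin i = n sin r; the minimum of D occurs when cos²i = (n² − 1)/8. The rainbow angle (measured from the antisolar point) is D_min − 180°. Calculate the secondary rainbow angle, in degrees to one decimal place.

50.4°

cos²i = (1.77156 − 1)/8 = 0.09645; i = arccos(0.31056) = 71.907°.
sin r = sin 71.907°/1.331 = 0.71417; r = 45.575°.
D_min = 2·71.907° − 6·45.575° + 360° = 230.365°.
Rainbow angle = D_min − 180° = 50.365°.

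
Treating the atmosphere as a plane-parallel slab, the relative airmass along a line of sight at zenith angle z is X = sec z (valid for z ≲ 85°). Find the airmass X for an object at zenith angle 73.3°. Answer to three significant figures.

3.48

X = sec z = 1/cos 73.3° = 1/0.2874 = 3.4799.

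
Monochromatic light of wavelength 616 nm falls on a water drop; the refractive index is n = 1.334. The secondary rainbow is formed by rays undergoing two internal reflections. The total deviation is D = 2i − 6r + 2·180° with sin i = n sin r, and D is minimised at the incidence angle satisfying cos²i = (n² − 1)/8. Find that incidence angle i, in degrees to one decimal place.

cos²i = (1.334² − 1)/8 = (1.77956 − 1)/8 = 0.09744.
cos i = 0.31216, so i = 71.810°.

71.8°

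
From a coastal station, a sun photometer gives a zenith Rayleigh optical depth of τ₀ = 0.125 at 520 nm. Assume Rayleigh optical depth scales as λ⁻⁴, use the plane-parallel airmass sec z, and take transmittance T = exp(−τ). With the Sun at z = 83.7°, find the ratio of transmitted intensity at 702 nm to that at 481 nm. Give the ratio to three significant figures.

Airmass: sec 83.7° = 9.1129.
τ(702 nm) = 0.125 × (520/702)⁴ × 9.1129 = 0.125 × 0.3011 × 9.1129 = 0.3430.
τ(481 nm) = 0.125 × (520/481)⁴ × 9.1129 = 0.125 × 1.3659 × 9.1129 = 1.5560.
T(702)/T(481) = exp(τ_B − τ_A) = exp(1.2130) = 3.3636.

3.36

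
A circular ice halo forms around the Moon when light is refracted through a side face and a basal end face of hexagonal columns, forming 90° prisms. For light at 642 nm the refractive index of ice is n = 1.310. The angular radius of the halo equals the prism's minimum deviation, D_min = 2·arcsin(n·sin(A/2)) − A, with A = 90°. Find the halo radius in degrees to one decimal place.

45.7°

n·sin(A/2) = 1.310 × sin 45° = 1.310 × 0.7071 = 0.9263.
D_min = 2·arcsin(0.9263) − 90° = 2 × 67.867° − 90° = 45.733°.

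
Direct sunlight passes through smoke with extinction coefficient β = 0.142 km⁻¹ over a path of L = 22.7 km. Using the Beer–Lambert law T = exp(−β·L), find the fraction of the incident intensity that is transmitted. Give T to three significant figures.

τ = β·L = 0.142 × 22.7 = 3.2234.
T = exp(−3.2234) = 0.0398.

0.0398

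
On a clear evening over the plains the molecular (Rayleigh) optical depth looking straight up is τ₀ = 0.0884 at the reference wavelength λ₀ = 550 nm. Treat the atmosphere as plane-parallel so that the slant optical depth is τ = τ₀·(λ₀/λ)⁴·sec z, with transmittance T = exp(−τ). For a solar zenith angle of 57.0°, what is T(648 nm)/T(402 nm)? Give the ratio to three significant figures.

Airmass: sec 57.0° = 1.8361.
τ(648 nm) = 0.0884 × (550/648)⁴ × 1.8361 = 0.0884 × 0.5190 × 1.8361 = 0.0842.
τ(402 nm) = 0.0884 × (550/402)⁴ × 1.8361 = 0.0884 × 3.5039 × 1.8361 = 0.5687.
T(648)/T(402) = exp(τ_B − τ_A) = exp(0.4845) = 1.6233.

1.62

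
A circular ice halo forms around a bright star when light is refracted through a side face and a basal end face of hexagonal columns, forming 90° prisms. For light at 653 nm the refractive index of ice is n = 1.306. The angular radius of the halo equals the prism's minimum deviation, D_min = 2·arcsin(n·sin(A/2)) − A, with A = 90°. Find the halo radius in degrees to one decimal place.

44.9°

n·sin(A/2) = 1.306 × sin 45° = 1.306 × 0.7071 = 0.9235.
D_min = 2·arcsin(0.9235) − 90° = 2 × 67.440° − 90° = 44.881°.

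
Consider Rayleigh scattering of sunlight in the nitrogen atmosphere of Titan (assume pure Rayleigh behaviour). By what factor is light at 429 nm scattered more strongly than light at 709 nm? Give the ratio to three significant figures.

Rayleigh scattering ∝ λ⁻⁴, so the ratio of coefficients is the inverse fourth power of the wavelength ratio.
σ(429)/σ(709) = (709/429)⁴ = (1.6527)⁴ = 7.46.

7.46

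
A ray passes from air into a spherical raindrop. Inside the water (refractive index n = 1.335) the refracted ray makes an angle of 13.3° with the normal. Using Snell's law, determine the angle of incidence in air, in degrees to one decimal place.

17.9°

Snell: sin θ_i = n · sin θ_r = 1.335 × sin 13.3° = 1.335 × 0.2300 = 0.3071.
θ_i = arcsin(0.3071) = 17.89°.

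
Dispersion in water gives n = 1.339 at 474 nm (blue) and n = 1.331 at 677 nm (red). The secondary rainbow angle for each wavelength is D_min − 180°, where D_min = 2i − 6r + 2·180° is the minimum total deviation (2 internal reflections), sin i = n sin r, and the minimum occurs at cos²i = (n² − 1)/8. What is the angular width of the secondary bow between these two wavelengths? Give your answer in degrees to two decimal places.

2.09°

At 474 nm (n = 1.339): cos²i = 0.09912 → i = 71.650°, r = 45.141°, D_min = 232.451°, rainbow angle = 52.451°.
At 677 nm (n = 1.331): cos²i = 0.09645 → i = 71.907°, r = 45.575°, D_min = 230.365°, rainbow angle = 50.365°.
Angular width = |52.451° − 50.365°| = 2.086°.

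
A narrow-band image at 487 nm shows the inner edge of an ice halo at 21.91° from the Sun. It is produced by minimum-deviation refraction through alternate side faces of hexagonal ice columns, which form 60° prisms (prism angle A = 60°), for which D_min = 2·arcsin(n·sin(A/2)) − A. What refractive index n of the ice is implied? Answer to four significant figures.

Rearranging: n = sin((D_min + A)/2) / sin(A/2).
(D_min + A)/2 = (21.91° + 60°)/2 = 40.955°.
n = sin 40.955° / sin 30° = 0.6555 / 0.5000 = 1.3109.

1.311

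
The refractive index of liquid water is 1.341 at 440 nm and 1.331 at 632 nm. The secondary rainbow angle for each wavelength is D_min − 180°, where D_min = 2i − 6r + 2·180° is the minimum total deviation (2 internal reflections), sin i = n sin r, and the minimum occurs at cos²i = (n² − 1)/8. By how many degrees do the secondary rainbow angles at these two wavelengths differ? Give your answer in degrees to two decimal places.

2.60°

At 440 nm (n = 1.341): cos²i = 0.09979 → i = 71.586°, r = 45.034°, D_min = 232.966°, rainbow angle = 52.966°.
At 632 nm (n = 1.331): cos²i = 0.09645 → i = 71.907°, r = 45.575°, D_min = 230.365°, rainbow angle = 50.365°.
Angular width = |52.966° − 50.365°| = 2.601°.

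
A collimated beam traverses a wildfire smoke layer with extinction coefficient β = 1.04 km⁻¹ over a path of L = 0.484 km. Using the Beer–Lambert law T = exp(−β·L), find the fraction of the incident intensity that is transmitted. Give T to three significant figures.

0.604

τ = β·L = 1.04 × 0.484 = 0.5034.
T = exp(−0.5034) = 0.6045.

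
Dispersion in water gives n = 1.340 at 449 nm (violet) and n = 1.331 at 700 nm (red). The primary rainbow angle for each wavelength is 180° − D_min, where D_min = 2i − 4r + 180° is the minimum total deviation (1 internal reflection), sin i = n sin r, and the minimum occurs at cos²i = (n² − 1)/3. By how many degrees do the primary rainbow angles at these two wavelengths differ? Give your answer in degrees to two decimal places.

At 449 nm (n = 1.340): cos²i = 0.26520 → i = 59.004°, r = 39.770°, D_min = 138.929°, rainbow angle = 41.071°.
At 700 nm (n = 1.331): cos²i = 0.25719 → i = 59.527°, r = 40.356°, D_min = 137.630°, rainbow angle = 42.370°.
Angular width = |41.071° − 42.370°| = 1.299°.

1.30°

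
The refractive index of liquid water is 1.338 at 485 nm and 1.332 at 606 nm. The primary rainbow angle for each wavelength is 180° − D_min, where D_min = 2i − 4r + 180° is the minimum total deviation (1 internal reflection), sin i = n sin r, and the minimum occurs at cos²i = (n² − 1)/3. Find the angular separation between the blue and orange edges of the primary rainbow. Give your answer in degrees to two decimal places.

0.87°

At 485 nm (n = 1.338): cos²i = 0.26341 → i = 59.120°, r = 39.899°, D_min = 138.643°, rainbow angle = 41.357°.
At 606 nm (n = 1.332): cos²i = 0.25807 → i = 59.469°, r = 40.290°, D_min = 137.776°, rainbow angle = 42.224°.
Angular width = |41.357° − 42.224°| = 0.867°.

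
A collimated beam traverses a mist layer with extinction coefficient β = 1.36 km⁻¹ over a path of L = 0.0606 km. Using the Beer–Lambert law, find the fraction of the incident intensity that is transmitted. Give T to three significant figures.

τ = β·L = 1.36 × 0.0606 = 0.0824.
T = exp(−0.0824) = 0.9209.

0.921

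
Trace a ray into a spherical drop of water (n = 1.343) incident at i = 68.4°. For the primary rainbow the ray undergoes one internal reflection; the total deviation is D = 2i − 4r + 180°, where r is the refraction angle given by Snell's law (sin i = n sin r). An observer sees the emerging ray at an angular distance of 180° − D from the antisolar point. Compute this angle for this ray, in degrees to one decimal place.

sin r = sin 68.4° / 1.343 = 0.9298/1.343 = 0.6923; r = 43.81°.
D = 2·68.4° − 4·43.81° + 180° = 136.80° − 175.25° + 180° = 141.55°.
Angle from antisolar point = 180° − D = 38.45°.

38.5°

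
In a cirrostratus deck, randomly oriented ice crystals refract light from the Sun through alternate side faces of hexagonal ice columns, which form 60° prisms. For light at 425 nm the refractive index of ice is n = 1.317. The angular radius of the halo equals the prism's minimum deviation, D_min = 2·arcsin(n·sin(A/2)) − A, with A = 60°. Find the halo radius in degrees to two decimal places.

22.37°

n·sin(A/2) = 1.317 × sin 30° = 1.317 × 0.5000 = 0.6585.
D_min = 2·arcsin(0.6585) − 60° = 2 × 41.186° − 60° = 22.371°.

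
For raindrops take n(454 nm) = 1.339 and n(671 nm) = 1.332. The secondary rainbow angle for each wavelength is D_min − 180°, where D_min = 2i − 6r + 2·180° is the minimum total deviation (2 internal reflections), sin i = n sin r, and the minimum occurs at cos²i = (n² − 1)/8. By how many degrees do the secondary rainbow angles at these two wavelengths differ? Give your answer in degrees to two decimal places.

1.82°

At 454 nm (n = 1.339): cos²i = 0.09912 → i = 71.650°, r = 45.141°, D_min = 232.451°, rainbow angle = 52.451°.
At 671 nm (n = 1.332): cos²i = 0.09678 → i = 71.875°, r = 45.520°, D_min = 230.628°, rainbow angle = 50.628°.
Angular width = |52.451° − 50.628°| = 1.823°.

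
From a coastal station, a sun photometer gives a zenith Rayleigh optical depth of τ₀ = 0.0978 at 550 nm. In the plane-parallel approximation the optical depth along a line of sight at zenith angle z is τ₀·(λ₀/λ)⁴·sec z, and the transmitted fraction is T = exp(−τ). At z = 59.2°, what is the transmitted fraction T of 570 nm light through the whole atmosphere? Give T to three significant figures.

sec 59.2° = 1.9530.
τ = 0.0978 × (550/570)⁴ × 1.9530 = 0.0978 × 0.8669 × 1.9530 = 0.1656.
T = exp(−0.1656) = 0.8474.

0.847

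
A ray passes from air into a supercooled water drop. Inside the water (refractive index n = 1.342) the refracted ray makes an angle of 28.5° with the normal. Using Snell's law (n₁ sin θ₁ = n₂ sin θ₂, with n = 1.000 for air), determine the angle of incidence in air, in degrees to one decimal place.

Snell: sin θ_i = n · sin θ_r = 1.342 × sin 28.5° = 1.342 × 0.4772 = 0.6403.
θ_i = arcsin(0.6403) = 39.82°.

39.8°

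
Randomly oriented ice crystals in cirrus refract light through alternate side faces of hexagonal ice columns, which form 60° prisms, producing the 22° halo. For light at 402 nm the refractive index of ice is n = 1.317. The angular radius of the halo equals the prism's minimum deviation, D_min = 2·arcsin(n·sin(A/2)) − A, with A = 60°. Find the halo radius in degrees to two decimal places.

n·sin(A/2) = 1.317 × sin 30° = 1.317 × 0.5000 = 0.6585.
D_min = 2·arcsin(0.6585) − 60° = 2 × 41.186° − 60° = 22.371°.

22.37°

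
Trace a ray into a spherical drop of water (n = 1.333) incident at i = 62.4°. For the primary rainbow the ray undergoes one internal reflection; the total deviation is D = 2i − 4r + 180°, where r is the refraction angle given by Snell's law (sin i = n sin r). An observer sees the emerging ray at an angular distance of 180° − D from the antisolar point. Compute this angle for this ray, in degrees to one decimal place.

41.9°

sin r = sin 62.4° / 1.333 = 0.8862/1.333 = 0.6648; r = 41.67°.
D = 2·62.4° − 4·41.67° + 180° = 124.80° − 166.67° + 180° = 138.13°.
Angle from antisolar point = 180° − D = 41.87°.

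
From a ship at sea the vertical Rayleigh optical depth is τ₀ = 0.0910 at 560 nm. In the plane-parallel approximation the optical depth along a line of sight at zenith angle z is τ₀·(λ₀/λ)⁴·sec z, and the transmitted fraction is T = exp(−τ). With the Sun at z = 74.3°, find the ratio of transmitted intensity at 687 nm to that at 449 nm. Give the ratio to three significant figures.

1.94

Airmass: sec 74.3° = 3.6955.
τ(687 nm) = 0.0910 × (560/687)⁴ × 3.6955 = 0.0910 × 0.4415 × 3.6955 = 0.1485.
τ(449 nm) = 0.0910 × (560/449)⁴ × 3.6955 = 0.0910 × 2.4197 × 3.6955 = 0.8137.
T(687)/T(449) = exp(τ_B − τ_A) = exp(0.6653) = 1.9450.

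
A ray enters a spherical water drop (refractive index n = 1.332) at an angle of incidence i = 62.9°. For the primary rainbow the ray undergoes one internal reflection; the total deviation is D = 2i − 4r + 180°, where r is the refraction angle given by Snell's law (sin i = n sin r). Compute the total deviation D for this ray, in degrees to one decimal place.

138.0°

sin r = sin 62.9° / 1.332 = 0.8902/1.332 = 0.6683; r = 41.94°.
D = 2·62.9° − 4·41.94° + 180° = 125.80° − 167.75° + 180° = 138.05°.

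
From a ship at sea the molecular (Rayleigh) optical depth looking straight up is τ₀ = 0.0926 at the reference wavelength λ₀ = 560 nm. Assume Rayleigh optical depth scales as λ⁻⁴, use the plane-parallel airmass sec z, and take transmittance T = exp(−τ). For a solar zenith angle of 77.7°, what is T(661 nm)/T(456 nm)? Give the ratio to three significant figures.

2.15

Airmass: sec 77.7° = 4.6942.
τ(661 nm) = 0.0926 × (560/661)⁴ × 4.6942 = 0.0926 × 0.5152 × 4.6942 = 0.2239.
τ(456 nm) = 0.0926 × (560/456)⁴ × 4.6942 = 0.0926 × 2.2745 × 4.6942 = 0.9887.
T(661)/T(456) = exp(τ_B − τ_A) = exp(0.7648) = 2.1485.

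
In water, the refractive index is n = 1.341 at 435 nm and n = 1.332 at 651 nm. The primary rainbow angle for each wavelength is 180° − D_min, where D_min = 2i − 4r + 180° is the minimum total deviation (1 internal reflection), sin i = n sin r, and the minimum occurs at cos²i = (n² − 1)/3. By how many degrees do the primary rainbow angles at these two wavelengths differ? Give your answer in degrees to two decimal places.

1.29°

At 435 nm (n = 1.341): cos²i = 0.26609 → i = 58.946°, r = 39.705°, D_min = 139.071°, rainbow angle = 40.929°.
At 651 nm (n = 1.332): cos²i = 0.25807 → i = 59.469°, r = 40.290°, D_min = 137.776°, rainbow angle = 42.224°.
Angular width = |40.929° − 42.224°| = 1.295°.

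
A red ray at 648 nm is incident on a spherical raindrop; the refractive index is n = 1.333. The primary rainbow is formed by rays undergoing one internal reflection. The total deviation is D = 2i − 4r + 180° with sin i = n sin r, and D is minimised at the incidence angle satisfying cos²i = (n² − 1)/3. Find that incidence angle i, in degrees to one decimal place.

cos²i = (1.333² − 1)/3 = (1.77689 − 1)/3 = 0.25896.
cos i = 0.50888, so i = 59.410°.

59.4°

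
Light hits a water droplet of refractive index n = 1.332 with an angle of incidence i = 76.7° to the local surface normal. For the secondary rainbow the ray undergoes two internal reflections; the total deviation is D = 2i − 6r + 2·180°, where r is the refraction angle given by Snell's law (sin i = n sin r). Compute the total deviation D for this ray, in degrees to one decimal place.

sin r = sin 76.7° / 1.332 = 0.9732/1.332 = 0.7306; r = 46.94°.
D = 2·76.7° − 6·46.94° + 2·180° = 153.40° − 281.63° + 360° = 231.77°.

231.8°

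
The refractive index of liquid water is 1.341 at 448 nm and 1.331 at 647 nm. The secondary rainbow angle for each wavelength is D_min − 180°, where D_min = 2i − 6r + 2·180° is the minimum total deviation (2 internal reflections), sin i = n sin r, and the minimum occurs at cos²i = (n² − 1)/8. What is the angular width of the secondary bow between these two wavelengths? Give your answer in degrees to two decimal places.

At 448 nm (n = 1.341): cos²i = 0.09979 → i = 71.586°, r = 45.034°, D_min = 232.966°, rainbow angle = 52.966°.
At 647 nm (n = 1.331): cos²i = 0.09645 → i = 71.907°, r = 45.575°, D_min = 230.365°, rainbow angle = 50.365°.
Angular width = |52.966° − 50.365°| = 2.601°.

2.60°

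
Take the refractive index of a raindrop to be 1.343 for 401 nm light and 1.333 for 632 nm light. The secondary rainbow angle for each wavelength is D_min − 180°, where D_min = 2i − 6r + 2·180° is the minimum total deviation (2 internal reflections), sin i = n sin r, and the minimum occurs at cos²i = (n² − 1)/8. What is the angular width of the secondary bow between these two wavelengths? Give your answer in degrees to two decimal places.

2.59°

At 401 nm (n = 1.343): cos²i = 0.10046 → i = 71.522°, r = 44.928°, D_min = 233.478°, rainbow angle = 53.478°.
At 632 nm (n = 1.333): cos²i = 0.09711 → i = 71.843°, r = 45.466°, D_min = 230.891°, rainbow angle = 50.891°.
Angular width = |53.478° − 50.891°| = 2.587°.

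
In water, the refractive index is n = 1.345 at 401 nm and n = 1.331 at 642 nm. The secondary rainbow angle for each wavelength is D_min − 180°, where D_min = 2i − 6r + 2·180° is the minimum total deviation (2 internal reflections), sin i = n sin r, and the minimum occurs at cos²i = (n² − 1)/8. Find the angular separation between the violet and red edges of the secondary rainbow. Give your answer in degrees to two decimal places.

3.62°

At 401 nm (n = 1.345): cos²i = 0.10113 → i = 71.458°, r = 44.821°, D_min = 233.987°, rainbow angle = 53.987°.
At 642 nm (n = 1.331): cos²i = 0.09645 → i = 71.907°, r = 45.575°, D_min = 230.365°, rainbow angle = 50.365°.
Angular width = |53.987° − 50.365°| = 3.622°.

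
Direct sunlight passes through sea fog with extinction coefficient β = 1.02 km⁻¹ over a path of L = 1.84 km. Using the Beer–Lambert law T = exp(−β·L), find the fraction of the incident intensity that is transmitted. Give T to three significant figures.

0.153

τ = β·L = 1.02 × 1.84 = 1.8768.
T = exp(−1.8768) = 0.1531.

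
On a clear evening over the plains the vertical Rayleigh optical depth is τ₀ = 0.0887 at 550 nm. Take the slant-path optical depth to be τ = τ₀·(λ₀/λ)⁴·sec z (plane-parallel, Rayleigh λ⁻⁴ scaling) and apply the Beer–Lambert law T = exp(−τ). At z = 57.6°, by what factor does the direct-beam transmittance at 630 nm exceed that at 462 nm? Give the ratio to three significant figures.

1.27

Airmass: sec 57.6° = 1.8663.
τ(630 nm) = 0.0887 × (550/630)⁴ × 1.8663 = 0.0887 × 0.5809 × 1.8663 = 0.0962.
τ(462 nm) = 0.0887 × (550/462)⁴ × 1.8663 = 0.0887 × 2.0086 × 1.8663 = 0.3325.
T(630)/T(462) = exp(τ_B − τ_A) = exp(0.2363) = 1.2666.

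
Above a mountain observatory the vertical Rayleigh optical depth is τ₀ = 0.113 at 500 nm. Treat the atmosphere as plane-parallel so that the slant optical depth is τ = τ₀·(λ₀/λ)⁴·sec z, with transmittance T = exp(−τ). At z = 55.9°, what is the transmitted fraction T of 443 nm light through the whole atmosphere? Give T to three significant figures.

0.721

sec 55.9° = 1.7837.
τ = 0.113 × (500/443)⁴ × 1.7837 = 0.113 × 1.6228 × 1.7837 = 0.3271.
T = exp(−0.3271) = 0.7210.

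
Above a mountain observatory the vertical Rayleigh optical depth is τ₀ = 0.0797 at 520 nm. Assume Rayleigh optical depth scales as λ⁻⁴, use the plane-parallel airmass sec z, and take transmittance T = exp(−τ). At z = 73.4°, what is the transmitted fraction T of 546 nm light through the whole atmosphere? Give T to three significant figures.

sec 73.4° = 3.5003.
τ = 0.0797 × (520/546)⁴ × 3.5003 = 0.0797 × 0.8227 × 3.5003 = 0.2295.
T = exp(−0.2295) = 0.7949.

0.795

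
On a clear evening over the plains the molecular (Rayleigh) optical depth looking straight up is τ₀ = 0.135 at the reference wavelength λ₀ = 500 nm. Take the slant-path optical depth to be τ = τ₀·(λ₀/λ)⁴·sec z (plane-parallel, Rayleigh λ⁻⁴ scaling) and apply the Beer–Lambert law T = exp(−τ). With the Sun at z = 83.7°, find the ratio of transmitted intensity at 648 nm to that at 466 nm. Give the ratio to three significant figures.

3.30

Airmass: sec 83.7° = 9.1129.
τ(648 nm) = 0.135 × (500/648)⁴ × 9.1129 = 0.135 × 0.3545 × 9.1129 = 0.4361.
τ(466 nm) = 0.135 × (500/466)⁴ × 9.1129 = 0.135 × 1.3254 × 9.1129 = 1.6305.
T(648)/T(466) = exp(τ_B − τ_A) = exp(1.1944) = 3.3017.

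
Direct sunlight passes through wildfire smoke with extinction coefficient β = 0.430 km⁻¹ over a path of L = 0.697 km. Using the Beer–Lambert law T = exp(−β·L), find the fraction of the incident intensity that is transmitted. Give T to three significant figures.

0.741

τ = β·L = 0.430 × 0.697 = 0.2997.
T = exp(−0.2997) = 0.7410.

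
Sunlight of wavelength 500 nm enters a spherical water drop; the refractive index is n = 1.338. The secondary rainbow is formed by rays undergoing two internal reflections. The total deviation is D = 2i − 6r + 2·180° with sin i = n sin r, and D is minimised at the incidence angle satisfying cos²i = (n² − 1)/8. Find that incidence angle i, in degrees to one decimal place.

cos²i = (1.338² − 1)/8 = (1.79024 − 1)/8 = 0.09878.
cos i = 0.31429, so i = 71.682°.

71.7°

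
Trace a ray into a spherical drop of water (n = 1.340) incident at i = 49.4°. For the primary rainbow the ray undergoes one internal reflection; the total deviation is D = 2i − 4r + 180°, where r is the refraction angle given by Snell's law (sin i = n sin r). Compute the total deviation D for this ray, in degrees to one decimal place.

sin r = sin 49.4° / 1.340 = 0.7593/1.340 = 0.5666; r = 34.51°.
D = 2·49.4° − 4·34.51° + 180° = 98.80° − 138.06° + 180° = 140.74°.

140.7°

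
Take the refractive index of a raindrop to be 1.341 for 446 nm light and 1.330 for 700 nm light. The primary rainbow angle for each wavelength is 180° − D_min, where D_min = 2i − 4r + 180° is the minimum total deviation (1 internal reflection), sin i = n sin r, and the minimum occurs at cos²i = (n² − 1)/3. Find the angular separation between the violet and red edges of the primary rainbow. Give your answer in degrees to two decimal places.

At 446 nm (n = 1.341): cos²i = 0.26609 → i = 58.946°, r = 39.705°, D_min = 139.071°, rainbow angle = 40.929°.
At 700 nm (n = 1.330): cos²i = 0.25630 → i = 59.585°, r = 40.422°, D_min = 137.484°, rainbow angle = 42.516°.
Angular width = |40.929° − 42.516°| = 1.588°.

1.59°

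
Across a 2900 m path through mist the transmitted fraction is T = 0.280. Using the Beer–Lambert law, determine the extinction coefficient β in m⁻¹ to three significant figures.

0.000439 m⁻¹

Beer–Lambert: T = exp(−βL) ⇒ β = −ln(T)/L = −ln(0.280)/2900 = 1.2730/2900 = 0.000439 m⁻¹.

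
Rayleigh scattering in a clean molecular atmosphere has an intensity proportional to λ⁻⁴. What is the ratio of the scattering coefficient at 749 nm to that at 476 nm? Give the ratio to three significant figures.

0.163

Rayleigh scattering ∝ λ⁻⁴, so the ratio of coefficients is the inverse fourth power of the wavelength ratio.
σ(749)/σ(476) = (476/749)⁴ = (0.6355)⁴ = 0.1631.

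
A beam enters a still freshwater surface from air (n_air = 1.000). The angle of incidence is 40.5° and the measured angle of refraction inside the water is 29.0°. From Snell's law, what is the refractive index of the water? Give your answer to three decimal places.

1.340

n = sin θ_i / sin θ_r = sin 40.5° / sin 29.0° = 0.6494 / 0.4848 = 1.3396.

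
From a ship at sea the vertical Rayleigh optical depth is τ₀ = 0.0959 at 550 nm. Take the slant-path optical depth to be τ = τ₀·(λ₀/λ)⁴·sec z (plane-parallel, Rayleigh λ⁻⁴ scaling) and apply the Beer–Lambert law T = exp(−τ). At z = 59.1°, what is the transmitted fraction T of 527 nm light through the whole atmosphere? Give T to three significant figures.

sec 59.1° = 1.9473.
τ = 0.0959 × (550/527)⁴ × 1.9473 = 0.0959 × 1.1863 × 1.9473 = 0.2215.
T = exp(−0.2215) = 0.8013.

0.801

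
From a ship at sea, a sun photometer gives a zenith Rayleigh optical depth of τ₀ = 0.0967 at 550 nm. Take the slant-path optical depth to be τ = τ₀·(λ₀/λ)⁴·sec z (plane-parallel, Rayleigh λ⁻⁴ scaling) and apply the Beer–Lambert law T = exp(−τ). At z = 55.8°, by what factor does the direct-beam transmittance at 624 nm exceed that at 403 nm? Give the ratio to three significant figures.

1.64

Airmass: sec 55.8° = 1.7791.
τ(624 nm) = 0.0967 × (550/624)⁴ × 1.7791 = 0.0967 × 0.6035 × 1.7791 = 0.1038.
τ(403 nm) = 0.0967 × (550/403)⁴ × 1.7791 = 0.0967 × 3.4692 × 1.7791 = 0.5968.
T(624)/T(403) = exp(τ_B − τ_A) = exp(0.4930) = 1.6372.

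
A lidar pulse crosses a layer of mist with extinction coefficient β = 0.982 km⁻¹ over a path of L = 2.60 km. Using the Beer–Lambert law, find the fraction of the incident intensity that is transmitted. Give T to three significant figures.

0.0778

τ = β·L = 0.982 × 2.60 = 2.5532.
T = exp(−2.5532) = 0.0778.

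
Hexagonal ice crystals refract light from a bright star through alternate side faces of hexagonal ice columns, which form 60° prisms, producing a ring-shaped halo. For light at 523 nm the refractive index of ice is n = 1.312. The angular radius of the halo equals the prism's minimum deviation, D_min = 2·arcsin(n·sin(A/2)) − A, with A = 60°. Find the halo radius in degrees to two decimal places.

n·sin(A/2) = 1.312 × sin 30° = 1.312 × 0.5000 = 0.6560.
D_min = 2·arcsin(0.6560) − 60° = 2 × 40.996° − 60° = 21.991°.

21.99°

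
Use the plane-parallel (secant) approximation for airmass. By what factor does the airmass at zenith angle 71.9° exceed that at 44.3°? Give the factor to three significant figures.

X(71.9°)/X(44.3°) = sec 71.9° / sec 44.3° = cos 44.3° / cos 71.9° = 0.7157/0.3107 = 2.3037.

2.30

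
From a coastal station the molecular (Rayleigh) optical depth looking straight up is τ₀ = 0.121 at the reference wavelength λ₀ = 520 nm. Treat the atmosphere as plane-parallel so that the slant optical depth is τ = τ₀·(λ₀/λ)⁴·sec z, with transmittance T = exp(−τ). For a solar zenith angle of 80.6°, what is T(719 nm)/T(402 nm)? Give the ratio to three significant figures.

Airmass: sec 80.6° = 6.1227.
τ(719 nm) = 0.121 × (520/719)⁴ × 6.1227 = 0.121 × 0.2736 × 6.1227 = 0.2027.
τ(402 nm) = 0.121 × (520/402)⁴ × 6.1227 = 0.121 × 2.7997 × 6.1227 = 2.0741.
T(719)/T(402) = exp(τ_B − τ_A) = exp(1.8715) = 6.4978.

6.50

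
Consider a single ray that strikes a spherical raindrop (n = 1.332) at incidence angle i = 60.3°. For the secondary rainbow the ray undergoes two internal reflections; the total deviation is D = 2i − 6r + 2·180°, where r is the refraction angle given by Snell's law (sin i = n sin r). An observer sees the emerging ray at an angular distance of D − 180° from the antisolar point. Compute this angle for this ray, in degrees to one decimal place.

sin r = sin 60.3° / 1.332 = 0.8686/1.332 = 0.6521; r = 40.70°.
D = 2·60.3° − 6·40.70° + 2·180° = 120.60° − 244.21° + 360° = 236.39°.
Angle from antisolar point = D − 180° = 56.39°.

56.4°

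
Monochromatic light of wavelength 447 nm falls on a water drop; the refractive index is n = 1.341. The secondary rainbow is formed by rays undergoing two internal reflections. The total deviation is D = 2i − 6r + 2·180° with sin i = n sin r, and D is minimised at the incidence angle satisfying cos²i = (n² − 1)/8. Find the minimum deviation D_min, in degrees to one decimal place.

233.0°

cos²i = (1.79828 − 1)/8 = 0.09979; i = arccos(0.31589) = 71.586°.
sin r = sin 71.586°/1.341 = 0.70753; r = 45.034°.
D_min = 2·71.586° − 6·45.034° + 360° = 232.966°.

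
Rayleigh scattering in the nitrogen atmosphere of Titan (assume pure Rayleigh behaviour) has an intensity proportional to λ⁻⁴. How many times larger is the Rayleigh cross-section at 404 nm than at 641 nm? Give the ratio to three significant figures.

Rayleigh scattering ∝ λ⁻⁴, so the ratio of coefficients is the inverse fourth power of the wavelength ratio.
σ(404)/σ(641) = (641/404)⁴ = (1.5866)⁴ = 6.337.

6.34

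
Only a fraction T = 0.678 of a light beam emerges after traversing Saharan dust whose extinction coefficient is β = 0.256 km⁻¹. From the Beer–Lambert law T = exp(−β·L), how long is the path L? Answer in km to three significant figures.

1.52 km

Beer–Lambert: T = exp(−βL) ⇒ L = −ln(T)/β = −ln(0.678)/0.256 = 0.3886/0.256 = 1.518 km.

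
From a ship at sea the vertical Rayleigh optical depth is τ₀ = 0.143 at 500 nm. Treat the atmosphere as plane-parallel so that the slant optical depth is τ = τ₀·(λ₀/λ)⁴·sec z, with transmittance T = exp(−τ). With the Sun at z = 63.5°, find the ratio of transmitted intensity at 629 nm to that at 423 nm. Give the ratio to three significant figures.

1.64

Airmass: sec 63.5° = 2.2412.
τ(629 nm) = 0.143 × (500/629)⁴ × 2.2412 = 0.143 × 0.3993 × 2.2412 = 0.1280.
τ(423 nm) = 0.143 × (500/423)⁴ × 2.2412 = 0.143 × 1.9522 × 2.2412 = 0.6256.
T(629)/T(423) = exp(τ_B − τ_A) = exp(0.4977) = 1.6449.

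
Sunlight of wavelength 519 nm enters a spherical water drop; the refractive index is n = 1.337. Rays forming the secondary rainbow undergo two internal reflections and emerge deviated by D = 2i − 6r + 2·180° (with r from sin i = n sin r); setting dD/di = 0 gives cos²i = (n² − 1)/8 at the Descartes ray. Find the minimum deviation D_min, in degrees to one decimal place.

231.9°

cos²i = (1.78757 − 1)/8 = 0.09845; i = arccos(0.31376) = 71.714°.
sin r = sin 71.714°/1.337 = 0.71017; r = 45.249°.
D_min = 2·71.714° − 6·45.249° + 360° = 231.934°.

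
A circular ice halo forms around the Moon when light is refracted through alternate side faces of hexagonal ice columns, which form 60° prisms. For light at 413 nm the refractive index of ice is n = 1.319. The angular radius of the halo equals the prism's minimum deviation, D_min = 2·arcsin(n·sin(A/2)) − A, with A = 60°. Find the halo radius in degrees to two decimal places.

22.52°

n·sin(A/2) = 1.319 × sin 30° = 1.319 × 0.5000 = 0.6595.
D_min = 2·arcsin(0.6595) − 60° = 2 × 41.262° − 60° = 22.524°.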